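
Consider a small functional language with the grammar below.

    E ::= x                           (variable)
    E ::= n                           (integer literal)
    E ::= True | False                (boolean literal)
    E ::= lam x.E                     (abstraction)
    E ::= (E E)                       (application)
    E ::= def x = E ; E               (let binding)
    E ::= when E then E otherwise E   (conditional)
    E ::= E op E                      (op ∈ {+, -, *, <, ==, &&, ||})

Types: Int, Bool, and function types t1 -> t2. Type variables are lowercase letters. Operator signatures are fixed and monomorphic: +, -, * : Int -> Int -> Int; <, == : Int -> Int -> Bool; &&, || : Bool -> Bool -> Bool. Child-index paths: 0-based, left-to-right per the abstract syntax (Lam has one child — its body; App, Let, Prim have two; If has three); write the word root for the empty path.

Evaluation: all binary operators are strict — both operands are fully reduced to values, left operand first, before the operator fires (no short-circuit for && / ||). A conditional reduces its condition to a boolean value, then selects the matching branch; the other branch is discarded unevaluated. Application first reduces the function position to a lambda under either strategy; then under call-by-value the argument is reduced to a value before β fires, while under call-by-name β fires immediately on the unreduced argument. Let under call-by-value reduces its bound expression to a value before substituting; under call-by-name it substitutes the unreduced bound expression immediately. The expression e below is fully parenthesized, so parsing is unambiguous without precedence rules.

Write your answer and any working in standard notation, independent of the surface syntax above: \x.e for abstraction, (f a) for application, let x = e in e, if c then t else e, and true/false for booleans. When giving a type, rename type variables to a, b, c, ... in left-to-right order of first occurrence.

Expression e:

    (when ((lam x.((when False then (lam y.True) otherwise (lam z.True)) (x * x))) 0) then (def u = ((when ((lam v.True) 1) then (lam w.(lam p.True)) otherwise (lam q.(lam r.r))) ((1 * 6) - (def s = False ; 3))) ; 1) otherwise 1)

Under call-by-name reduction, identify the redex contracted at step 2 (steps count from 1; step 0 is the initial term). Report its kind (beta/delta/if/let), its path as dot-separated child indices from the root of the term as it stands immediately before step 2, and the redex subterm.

Answer: if at 0.0 : (if false then (\y.true) else (\z.true))

Derivation:
step 0: (if ((\x.((if false then (\y.true) else (\z.true)) (x * x))) 0) then (let u = ((if ((\v.true) 1) then (\w.(\p.true)) else (\q.(\r.r))) ((1 * 6) - (let s = false in 3))) in 1) else 1)
step 1: [beta@0] (if ((if false then (\y.true) else (\z.true)) (0 * 0)) then (let u = ((if ((\v.true) 1) then (\w.(\p.true)) else (\q.(\r.r))) ((1 * 6) - (let s = false in 3))) in 1) else 1)
step 2: [if@0.0] (if ((\z.true) (0 * 0)) then (let u = ((if ((\v.true) 1) then (\w.(\p.true)) else (\q.(\r.r))) ((1 * 6) - (let s = false in 3))) in 1) else 1)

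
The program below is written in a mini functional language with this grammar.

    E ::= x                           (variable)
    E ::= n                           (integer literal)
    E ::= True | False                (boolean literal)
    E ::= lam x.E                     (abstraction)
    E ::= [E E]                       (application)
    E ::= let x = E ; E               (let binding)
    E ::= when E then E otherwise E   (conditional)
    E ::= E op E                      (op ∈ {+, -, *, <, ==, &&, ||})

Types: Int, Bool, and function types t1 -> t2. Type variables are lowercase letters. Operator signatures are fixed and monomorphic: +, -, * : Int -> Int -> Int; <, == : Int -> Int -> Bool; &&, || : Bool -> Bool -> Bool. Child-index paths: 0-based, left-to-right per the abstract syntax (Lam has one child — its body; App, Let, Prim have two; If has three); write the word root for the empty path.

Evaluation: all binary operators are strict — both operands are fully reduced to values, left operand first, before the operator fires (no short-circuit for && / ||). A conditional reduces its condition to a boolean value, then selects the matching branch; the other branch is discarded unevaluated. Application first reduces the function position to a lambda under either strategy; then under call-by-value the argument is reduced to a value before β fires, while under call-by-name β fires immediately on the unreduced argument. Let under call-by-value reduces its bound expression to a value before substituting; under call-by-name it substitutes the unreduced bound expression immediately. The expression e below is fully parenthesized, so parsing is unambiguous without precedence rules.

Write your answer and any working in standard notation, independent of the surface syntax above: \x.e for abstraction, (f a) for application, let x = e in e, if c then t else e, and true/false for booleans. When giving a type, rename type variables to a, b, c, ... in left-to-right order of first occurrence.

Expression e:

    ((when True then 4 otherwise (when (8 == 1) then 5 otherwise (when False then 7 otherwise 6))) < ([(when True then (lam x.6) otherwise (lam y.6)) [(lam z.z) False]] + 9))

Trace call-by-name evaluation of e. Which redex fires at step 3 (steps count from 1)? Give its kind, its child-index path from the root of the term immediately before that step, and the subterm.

Trace:
step 0: ((if true then 4 else (if (8 == 1) then 5 else (if false then 7 else 6))) < (((if true then (\x.6) else (\y.6)) ((\z.z) false)) + 9))
step 1: [if@0] (4 < (((if true then (\x.6) else (\y.6)) ((\z.z) false)) + 9))
step 2: [if@1.0.0] (4 < (((\x.6) ((\z.z) false)) + 9))
step 3: [beta@1.0] (4 < (6 + 9))

Answer: beta at 1.0 : ((\x.6) ((\z.z) false))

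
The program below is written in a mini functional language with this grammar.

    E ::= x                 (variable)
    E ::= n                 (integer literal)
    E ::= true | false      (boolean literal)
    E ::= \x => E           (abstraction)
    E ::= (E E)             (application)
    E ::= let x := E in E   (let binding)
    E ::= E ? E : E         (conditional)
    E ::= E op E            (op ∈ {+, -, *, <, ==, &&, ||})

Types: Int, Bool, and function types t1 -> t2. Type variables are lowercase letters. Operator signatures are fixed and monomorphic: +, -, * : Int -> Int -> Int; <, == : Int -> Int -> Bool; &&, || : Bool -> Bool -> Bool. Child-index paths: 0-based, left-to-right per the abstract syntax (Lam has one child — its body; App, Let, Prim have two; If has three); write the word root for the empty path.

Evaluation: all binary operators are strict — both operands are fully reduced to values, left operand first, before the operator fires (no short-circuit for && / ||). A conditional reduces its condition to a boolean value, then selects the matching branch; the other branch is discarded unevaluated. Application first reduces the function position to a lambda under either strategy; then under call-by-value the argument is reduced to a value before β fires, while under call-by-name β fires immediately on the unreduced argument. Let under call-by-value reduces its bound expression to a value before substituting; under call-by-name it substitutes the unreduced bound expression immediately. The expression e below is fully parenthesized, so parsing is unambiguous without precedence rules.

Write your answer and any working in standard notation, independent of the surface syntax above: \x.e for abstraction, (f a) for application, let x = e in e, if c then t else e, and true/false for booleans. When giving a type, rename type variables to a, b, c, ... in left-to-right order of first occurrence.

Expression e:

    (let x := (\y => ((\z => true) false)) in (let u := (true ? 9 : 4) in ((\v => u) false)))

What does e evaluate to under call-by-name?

Working:
step 0: (let x = (\y.((\z.true) false)) in (let u = (if true then 9 else 4) in ((\v.u) false)))
step 1: [let@root] (let u = (if true then 9 else 4) in ((\v.u) false))
step 2: [let@root] ((\v.(if true then 9 else 4)) false)
step 3: [beta@root] (if true then 9 else 4)
step 4: [if@root] 9

Answer: 9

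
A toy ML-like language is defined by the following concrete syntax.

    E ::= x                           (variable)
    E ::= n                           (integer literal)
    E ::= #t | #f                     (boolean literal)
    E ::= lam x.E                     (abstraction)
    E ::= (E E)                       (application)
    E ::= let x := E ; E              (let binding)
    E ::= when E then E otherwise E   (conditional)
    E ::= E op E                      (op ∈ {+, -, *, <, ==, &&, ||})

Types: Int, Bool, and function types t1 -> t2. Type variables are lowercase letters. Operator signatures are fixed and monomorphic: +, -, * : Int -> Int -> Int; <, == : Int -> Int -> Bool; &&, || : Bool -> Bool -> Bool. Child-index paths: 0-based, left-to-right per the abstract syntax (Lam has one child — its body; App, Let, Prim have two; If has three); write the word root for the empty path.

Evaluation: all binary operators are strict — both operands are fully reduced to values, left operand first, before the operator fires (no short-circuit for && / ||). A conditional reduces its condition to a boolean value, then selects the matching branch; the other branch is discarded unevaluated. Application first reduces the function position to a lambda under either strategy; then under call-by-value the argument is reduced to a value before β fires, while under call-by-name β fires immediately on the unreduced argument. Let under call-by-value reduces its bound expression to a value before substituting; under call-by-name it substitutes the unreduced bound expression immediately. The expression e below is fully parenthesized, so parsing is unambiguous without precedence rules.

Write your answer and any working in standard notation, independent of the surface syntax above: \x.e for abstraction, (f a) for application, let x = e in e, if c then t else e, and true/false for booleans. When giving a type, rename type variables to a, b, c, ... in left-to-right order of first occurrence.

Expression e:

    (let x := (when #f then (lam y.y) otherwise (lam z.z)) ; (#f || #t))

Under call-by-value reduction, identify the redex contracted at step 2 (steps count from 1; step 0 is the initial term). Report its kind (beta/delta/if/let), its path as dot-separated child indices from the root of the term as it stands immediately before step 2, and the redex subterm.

Answer: let at root : (let x = (\z.z) in (false || true))

Working:
step 0: (let x = (if false then (\y.y) else (\z.z)) in (false || true))
step 1: [if@0] (let x = (\z.z) in (false || true))
step 2: [let@root] (false || true)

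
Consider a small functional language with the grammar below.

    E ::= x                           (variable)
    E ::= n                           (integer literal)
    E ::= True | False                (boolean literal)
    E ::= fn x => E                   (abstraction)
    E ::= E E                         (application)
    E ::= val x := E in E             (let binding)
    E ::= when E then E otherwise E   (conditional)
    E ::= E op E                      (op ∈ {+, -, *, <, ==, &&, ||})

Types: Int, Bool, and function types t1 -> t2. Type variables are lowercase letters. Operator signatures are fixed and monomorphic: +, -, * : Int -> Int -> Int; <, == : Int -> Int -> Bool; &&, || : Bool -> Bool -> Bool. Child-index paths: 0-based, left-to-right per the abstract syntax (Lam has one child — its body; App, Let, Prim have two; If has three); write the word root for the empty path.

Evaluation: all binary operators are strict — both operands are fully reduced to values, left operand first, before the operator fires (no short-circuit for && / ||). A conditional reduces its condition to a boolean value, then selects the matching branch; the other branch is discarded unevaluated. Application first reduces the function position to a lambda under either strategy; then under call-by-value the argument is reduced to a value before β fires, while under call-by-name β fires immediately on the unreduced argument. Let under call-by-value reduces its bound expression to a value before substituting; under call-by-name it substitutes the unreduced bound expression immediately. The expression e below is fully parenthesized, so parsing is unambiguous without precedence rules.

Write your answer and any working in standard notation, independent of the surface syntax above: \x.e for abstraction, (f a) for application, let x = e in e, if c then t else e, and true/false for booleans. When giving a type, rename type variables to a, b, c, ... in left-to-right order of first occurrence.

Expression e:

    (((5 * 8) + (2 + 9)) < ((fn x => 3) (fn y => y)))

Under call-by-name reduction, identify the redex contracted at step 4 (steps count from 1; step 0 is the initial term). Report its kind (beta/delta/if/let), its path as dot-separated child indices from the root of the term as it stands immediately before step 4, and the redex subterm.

Trace:
step 0: (((5 * 8) + (2 + 9)) < ((\x.3) (\y.y)))
step 1: [delta@0.0] ((40 + (2 + 9)) < ((\x.3) (\y.y)))
step 2: [delta@0.1] ((40 + 11) < ((\x.3) (\y.y)))
step 3: [delta@0] (51 < ((\x.3) (\y.y)))
step 4: [beta@1] (51 < 3)

Answer: beta at 1 : ((\x.3) (\y.y))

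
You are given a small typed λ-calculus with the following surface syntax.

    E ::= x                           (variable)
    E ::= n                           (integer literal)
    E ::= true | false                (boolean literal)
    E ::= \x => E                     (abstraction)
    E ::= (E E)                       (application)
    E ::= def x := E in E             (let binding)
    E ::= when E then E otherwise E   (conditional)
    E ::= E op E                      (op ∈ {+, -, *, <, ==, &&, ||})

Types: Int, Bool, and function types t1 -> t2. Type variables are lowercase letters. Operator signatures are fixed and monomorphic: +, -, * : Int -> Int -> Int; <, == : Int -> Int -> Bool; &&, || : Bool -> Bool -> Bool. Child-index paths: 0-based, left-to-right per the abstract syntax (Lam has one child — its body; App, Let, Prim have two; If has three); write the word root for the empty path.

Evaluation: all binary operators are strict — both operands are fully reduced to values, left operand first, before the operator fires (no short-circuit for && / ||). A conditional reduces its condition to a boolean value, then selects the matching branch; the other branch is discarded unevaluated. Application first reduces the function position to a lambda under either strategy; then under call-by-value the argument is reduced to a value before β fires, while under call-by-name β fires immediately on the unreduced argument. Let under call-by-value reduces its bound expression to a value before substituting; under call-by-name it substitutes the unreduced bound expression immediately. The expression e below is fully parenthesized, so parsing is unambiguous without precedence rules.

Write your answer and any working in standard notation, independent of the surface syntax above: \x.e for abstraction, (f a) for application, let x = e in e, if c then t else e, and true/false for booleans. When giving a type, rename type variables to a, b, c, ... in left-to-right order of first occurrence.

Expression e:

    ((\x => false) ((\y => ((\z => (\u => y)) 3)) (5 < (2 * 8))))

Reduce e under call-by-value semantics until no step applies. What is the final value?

Trace:
step 0: ((\x.false) ((\y.((\z.(\u.y)) 3)) (5 < (2 * 8))))
step 1: [delta@1.1.1] ((\x.false) ((\y.((\z.(\u.y)) 3)) (5 < 16)))
step 2: [delta@1.1] ((\x.false) ((\y.((\z.(\u.y)) 3)) true))
step 3: [beta@1] ((\x.false) ((\z.(\u.true)) 3))
step 4: [beta@1] ((\x.false) (\u.true))
step 5: [beta@root] false

Answer: false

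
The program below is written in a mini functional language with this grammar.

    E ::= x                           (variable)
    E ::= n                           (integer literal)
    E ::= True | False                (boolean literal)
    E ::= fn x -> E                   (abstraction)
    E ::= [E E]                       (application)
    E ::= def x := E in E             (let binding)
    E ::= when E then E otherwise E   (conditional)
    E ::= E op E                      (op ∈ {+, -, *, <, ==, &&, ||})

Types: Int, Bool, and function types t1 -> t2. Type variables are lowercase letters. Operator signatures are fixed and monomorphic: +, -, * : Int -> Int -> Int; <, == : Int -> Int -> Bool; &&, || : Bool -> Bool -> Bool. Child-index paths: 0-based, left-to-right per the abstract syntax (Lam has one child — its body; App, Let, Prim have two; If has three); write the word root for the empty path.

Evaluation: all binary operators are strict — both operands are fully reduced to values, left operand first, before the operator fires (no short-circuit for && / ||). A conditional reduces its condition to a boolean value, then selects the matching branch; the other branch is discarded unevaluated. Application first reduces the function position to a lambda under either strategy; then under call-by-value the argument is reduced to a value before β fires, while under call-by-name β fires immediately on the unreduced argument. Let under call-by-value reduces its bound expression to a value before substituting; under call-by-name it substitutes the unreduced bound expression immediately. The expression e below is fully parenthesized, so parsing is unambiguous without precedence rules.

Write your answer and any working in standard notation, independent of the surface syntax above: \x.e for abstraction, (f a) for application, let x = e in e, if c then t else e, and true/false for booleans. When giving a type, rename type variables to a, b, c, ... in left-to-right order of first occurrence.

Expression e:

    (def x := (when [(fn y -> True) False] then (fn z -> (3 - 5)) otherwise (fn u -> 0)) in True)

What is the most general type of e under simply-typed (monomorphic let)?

Working:
\y._ : a -> Bool
  unify a -> Bool ~ Bool -> b
  unify a ~ Bool
  unify Bool ~ b
_ _ : Bool
  unify Bool ~ Bool
  unify Int ~ Int
  unify Int ~ Int
\z._ : c -> Int
\u._ : d -> Int
  unify c -> Int ~ d -> Int
  unify c ~ d
  unify Int ~ Int
let x : d -> Int

Answer: Bool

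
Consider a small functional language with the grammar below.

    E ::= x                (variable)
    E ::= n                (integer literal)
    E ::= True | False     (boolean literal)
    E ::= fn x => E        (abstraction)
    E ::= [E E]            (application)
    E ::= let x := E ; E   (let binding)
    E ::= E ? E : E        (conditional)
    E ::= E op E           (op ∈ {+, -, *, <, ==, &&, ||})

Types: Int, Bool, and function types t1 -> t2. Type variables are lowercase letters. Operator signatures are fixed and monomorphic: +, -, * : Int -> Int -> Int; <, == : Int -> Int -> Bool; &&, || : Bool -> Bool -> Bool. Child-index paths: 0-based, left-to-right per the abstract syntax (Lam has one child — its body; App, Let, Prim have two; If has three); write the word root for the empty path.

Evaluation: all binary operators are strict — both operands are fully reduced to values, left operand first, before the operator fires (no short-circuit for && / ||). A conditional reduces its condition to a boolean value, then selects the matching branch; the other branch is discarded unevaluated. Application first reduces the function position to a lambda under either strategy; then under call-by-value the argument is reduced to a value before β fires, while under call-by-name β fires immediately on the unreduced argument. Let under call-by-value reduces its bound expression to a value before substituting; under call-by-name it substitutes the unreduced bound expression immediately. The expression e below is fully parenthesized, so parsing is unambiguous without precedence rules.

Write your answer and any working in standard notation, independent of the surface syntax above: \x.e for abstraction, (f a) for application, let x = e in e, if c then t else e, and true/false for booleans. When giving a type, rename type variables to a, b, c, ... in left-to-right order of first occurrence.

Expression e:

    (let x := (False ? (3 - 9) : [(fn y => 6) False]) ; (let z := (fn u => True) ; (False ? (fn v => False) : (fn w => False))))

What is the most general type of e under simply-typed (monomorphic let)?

Answer: a -> Bool

Trace:
  unify Bool ~ Bool
  unify Int ~ Int
  unify Int ~ Int
\y._ : a -> Int
  unify a -> Int ~ Bool -> b
  unify a ~ Bool
  unify Int ~ b
_ _ : Int
  unify Int ~ Int
let x : Int
\u._ : c -> Bool
let z : c -> Bool
  unify Bool ~ Bool
\v._ : d -> Bool
\w._ : e -> Bool
  unify d -> Bool ~ e -> Bool
  unify d ~ e
  unify Bool ~ Bool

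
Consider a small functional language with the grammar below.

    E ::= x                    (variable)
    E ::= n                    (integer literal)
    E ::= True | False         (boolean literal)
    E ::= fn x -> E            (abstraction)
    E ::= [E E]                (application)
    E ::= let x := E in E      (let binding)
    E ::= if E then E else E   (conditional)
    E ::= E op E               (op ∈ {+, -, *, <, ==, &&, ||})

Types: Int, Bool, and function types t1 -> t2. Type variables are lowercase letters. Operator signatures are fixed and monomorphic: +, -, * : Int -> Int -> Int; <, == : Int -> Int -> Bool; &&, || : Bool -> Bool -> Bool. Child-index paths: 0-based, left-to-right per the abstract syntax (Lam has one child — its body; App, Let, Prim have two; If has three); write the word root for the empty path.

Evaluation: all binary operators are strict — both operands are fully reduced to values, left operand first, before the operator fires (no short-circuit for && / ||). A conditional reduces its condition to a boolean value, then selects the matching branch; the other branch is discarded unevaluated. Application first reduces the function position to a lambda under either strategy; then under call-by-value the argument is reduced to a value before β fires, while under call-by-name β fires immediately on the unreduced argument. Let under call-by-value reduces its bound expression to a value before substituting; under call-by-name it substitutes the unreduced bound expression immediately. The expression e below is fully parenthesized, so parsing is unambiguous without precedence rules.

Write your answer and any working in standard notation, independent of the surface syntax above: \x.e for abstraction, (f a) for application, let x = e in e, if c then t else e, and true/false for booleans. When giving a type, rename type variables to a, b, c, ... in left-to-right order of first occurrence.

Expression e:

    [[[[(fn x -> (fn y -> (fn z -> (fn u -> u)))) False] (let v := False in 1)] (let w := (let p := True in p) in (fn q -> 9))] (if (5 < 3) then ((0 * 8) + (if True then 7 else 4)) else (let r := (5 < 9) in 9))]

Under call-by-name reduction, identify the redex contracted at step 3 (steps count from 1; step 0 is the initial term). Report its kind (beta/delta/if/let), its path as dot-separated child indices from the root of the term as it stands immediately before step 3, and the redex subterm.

Answer: beta at 0 : ((\z.(\u.u)) (let w = (let p = true in p) in (\q.9)))

Derivation:
step 0: (((((\x.(\y.(\z.(\u.u)))) false) (let v = false in 1)) (let w = (let p = true in p) in (\q.9))) (if (5 < 3) then ((0 * 8) + (if true then 7 else 4)) else (let r = (5 < 9) in 9)))
step 1: [beta@0.0.0] ((((\y.(\z.(\u.u))) (let v = false in 1)) (let w = (let p = true in p) in (\q.9))) (if (5 < 3) then ((0 * 8) + (if true then 7 else 4)) else (let r = (5 < 9) in 9)))
step 2: [beta@0.0] (((\z.(\u.u)) (let w = (let p = true in p) in (\q.9))) (if (5 < 3) then ((0 * 8) + (if true then 7 else 4)) else (let r = (5 < 9) in 9)))
step 3: [beta@0] ((\u.u) (if (5 < 3) then ((0 * 8) + (if true then 7 else 4)) else (let r = (5 < 9) in 9)))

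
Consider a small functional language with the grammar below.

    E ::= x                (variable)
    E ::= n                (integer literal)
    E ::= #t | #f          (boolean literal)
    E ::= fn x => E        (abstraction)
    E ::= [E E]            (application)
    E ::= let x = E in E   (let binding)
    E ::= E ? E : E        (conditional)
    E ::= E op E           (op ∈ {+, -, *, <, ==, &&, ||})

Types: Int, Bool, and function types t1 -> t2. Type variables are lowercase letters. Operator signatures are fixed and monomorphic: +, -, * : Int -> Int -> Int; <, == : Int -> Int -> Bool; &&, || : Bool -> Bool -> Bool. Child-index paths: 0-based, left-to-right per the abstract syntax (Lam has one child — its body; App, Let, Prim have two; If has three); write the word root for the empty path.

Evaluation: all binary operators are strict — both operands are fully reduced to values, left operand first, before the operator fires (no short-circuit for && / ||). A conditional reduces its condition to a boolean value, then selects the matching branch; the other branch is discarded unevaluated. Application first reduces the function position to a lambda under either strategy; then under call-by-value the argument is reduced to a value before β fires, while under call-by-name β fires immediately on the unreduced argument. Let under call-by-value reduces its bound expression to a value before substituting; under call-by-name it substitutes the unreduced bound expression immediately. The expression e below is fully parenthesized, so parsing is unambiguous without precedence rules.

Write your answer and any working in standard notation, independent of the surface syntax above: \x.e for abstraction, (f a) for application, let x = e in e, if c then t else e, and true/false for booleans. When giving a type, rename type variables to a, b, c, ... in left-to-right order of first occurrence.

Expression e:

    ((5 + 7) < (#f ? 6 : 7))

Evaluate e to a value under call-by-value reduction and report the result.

Answer: false

Working:
step 0: ((5 + 7) < (if false then 6 else 7))
step 1: [delta@0] (12 < (if false then 6 else 7))
step 2: [if@1] (12 < 7)
step 3: [delta@root] false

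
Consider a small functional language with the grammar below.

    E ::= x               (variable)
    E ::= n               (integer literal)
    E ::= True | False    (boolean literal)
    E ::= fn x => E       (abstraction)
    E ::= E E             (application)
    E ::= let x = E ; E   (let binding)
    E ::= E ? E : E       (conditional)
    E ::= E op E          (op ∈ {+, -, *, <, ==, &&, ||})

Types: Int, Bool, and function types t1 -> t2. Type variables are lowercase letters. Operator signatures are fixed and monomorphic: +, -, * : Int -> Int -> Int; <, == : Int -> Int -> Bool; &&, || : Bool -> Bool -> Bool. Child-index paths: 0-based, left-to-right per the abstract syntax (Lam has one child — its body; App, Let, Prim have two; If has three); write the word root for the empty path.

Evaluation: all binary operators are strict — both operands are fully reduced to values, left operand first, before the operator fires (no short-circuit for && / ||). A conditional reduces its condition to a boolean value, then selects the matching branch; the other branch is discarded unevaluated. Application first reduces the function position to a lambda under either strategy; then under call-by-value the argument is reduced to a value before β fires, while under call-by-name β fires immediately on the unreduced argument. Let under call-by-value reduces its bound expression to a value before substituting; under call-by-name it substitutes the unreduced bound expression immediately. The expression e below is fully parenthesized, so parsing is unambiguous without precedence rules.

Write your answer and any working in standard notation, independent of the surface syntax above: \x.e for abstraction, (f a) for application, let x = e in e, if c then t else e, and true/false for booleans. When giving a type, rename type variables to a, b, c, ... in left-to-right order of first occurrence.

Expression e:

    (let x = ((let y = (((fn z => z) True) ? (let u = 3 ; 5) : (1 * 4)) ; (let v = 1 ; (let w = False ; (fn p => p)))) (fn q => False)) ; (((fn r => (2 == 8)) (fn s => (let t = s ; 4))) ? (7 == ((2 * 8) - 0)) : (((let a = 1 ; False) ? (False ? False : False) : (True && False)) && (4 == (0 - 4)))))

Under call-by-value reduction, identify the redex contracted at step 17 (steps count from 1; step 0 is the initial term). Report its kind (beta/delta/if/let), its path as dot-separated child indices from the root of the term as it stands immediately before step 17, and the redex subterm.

Derivation:
step 0: (let x = ((let y = (if ((\z.z) true) then (let u = 3 in 5) else (1 * 4)) in (let v = 1 in (let w = false in (\p.p)))) (\q.false)) in (if ((\r.(2 == 8)) (\s.(let t = s in 4))) then (7 == ((2 * 8) - 0)) else ((if (let a = 1 in false) then (if false then false else false) else (true && false)) && (4 == (0 - 4)))))
step 1: [beta@0.0.0.0] (let x = ((let y = (if true then (let u = 3 in 5) else (1 * 4)) in (let v = 1 in (let w = false in (\p.p)))) (\q.false)) in (if ((\r.(2 == 8)) (\s.(let t = s in 4))) then (7 == ((2 * 8) - 0)) else ((if (let a = 1 in false) then (if false then false else false) else (true && false)) && (4 == (0 - 4)))))
step 2: [if@0.0.0] (let x = ((let y = (let u = 3 in 5) in (let v = 1 in (let w = false in (\p.p)))) (\q.false)) in (if ((\r.(2 == 8)) (\s.(let t = s in 4))) then (7 == ((2 * 8) - 0)) else ((if (let a = 1 in false) then (if false then false else false) else (true && false)) && (4 == (0 - 4)))))
step 3: [let@0.0.0] (let x = ((let y = 5 in (let v = 1 in (let w = false in (\p.p)))) (\q.false)) in (if ((\r.(2 == 8)) (\s.(let t = s in 4))) then (7 == ((2 * 8) - 0)) else ((if (let a = 1 in false) then (if false then false else false) else (true && false)) && (4 == (0 - 4)))))
step 4: [let@0.0] (let x = ((let v = 1 in (let w = false in (\p.p))) (\q.false)) in (if ((\r.(2 == 8)) (\s.(let t = s in 4))) then (7 == ((2 * 8) - 0)) else ((if (let a = 1 in false) then (if false then false else false) else (true && false)) && (4 == (0 - 4)))))
step 5: [let@0.0] (let x = ((let w = false in (\p.p)) (\q.false)) in (if ((\r.(2 == 8)) (\s.(let t = s in 4))) then (7 == ((2 * 8) - 0)) else ((if (let a = 1 in false) then (if false then false else false) else (true && false)) && (4 == (0 - 4)))))
step 6: [let@0.0] (let x = ((\p.p) (\q.false)) in (if ((\r.(2 == 8)) (\s.(let t = s in 4))) then (7 == ((2 * 8) - 0)) else ((if (let a = 1 in false) then (if false then false else false) else (true && false)) && (4 == (0 - 4)))))
step 7: [beta@0] (let x = (\q.false) in (if ((\r.(2 == 8)) (\s.(let t = s in 4))) then (7 == ((2 * 8) - 0)) else ((if (let a = 1 in false) then (if false then false else false) else (true && false)) && (4 == (0 - 4)))))
step 8: [let@root] (if ((\r.(2 == 8)) (\s.(let t = s in 4))) then (7 == ((2 * 8) - 0)) else ((if (let a = 1 in false) then (if false then false else false) else (true && false)) && (4 == (0 - 4))))
step 9: [beta@0] (if (2 == 8) then (7 == ((2 * 8) - 0)) else ((if (let a = 1 in false) then (if false then false else false) else (true && false)) && (4 == (0 - 4))))
step 10: [delta@0] (if false then (7 == ((2 * 8) - 0)) else ((if (let a = 1 in false) then (if false then false else false) else (true && false)) && (4 == (0 - 4))))
step 11: [if@root] ((if (let a = 1 in false) then (if false then false else false) else (true && false)) && (4 == (0 - 4)))
step 12: [let@0.0] ((if false then (if false then false else false) else (true && false)) && (4 == (0 - 4)))
step 13: [if@0] ((true && false) && (4 == (0 - 4)))
step 14: [delta@0] (false && (4 == (0 - 4)))
step 15: [delta@1.1] (false && (4 == -4))
step 16: [delta@1] (false && false)
step 17: [delta@root] false

Answer: delta at root : (false && false)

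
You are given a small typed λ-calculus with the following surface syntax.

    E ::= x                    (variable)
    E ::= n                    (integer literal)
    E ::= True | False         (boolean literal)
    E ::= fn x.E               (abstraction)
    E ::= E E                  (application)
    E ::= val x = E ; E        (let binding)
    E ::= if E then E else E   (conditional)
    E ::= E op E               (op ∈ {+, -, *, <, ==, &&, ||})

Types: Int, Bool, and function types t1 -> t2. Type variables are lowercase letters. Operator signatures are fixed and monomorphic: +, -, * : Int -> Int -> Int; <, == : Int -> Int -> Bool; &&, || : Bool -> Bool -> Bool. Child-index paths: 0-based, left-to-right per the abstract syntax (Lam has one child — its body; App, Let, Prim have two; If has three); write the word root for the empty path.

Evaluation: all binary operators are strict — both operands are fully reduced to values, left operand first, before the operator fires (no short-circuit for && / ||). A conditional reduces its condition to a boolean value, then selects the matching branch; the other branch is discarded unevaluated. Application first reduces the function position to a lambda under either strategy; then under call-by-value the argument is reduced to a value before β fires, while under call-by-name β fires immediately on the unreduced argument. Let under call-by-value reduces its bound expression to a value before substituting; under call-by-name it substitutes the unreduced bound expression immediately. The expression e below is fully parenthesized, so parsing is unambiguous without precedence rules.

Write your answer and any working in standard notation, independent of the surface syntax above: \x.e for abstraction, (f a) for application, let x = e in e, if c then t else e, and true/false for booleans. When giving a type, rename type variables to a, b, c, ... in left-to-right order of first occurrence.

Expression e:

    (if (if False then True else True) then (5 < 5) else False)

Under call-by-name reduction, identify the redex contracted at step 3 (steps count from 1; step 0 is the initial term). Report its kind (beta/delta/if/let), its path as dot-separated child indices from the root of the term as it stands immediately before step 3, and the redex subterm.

Answer: delta at root : (5 < 5)

Working:
step 0: (if (if false then true else true) then (5 < 5) else false)
step 1: [if@0] (if true then (5 < 5) else false)
step 2: [if@root] (5 < 5)
step 3: [delta@root] false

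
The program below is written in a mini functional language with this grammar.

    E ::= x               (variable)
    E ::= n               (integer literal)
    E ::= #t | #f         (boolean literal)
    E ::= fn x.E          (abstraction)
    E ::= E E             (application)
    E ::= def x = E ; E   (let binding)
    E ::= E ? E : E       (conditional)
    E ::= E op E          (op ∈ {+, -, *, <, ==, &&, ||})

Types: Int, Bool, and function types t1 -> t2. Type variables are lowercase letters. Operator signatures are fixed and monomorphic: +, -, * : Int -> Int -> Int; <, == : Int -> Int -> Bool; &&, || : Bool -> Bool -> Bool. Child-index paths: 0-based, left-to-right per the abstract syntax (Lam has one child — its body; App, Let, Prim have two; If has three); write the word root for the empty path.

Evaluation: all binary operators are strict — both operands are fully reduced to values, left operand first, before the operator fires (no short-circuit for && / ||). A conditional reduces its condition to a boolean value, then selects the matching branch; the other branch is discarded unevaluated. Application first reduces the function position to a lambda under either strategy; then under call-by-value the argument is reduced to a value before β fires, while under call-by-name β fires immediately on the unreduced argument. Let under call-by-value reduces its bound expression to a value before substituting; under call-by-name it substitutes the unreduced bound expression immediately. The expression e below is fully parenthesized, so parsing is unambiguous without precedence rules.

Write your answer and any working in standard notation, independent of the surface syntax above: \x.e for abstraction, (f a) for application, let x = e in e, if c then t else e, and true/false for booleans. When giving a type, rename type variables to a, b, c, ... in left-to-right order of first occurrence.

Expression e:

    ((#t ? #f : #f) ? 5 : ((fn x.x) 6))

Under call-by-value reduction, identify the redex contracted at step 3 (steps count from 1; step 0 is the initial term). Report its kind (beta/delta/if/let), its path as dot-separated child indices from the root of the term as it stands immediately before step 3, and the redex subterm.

Derivation:
step 0: (if (if true then false else false) then 5 else ((\x.x) 6))
step 1: [if@0] (if false then 5 else ((\x.x) 6))
step 2: [if@root] ((\x.x) 6)
step 3: [beta@root] 6

Answer: beta at root : ((\x.x) 6)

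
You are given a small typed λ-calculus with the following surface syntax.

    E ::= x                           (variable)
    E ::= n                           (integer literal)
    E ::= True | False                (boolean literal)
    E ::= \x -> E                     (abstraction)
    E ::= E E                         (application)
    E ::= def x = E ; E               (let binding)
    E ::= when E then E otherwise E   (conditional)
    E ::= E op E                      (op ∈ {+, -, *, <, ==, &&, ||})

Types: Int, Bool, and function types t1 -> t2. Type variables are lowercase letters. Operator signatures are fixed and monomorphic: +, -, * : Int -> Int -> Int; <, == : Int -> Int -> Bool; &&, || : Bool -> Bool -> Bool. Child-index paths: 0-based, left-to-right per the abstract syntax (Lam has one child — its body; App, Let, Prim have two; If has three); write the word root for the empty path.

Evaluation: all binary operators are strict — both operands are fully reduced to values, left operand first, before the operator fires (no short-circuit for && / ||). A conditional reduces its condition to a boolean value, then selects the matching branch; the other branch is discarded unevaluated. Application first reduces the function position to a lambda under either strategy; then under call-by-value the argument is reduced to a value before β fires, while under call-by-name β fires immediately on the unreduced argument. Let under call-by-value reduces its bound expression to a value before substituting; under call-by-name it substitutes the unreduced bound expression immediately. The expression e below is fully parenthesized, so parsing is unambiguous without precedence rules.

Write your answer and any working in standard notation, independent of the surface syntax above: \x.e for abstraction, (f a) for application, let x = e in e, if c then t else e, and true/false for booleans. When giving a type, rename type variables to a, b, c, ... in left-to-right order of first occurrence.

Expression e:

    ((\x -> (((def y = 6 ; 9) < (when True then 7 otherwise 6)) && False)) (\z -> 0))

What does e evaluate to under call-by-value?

Trace:
step 0: ((\x.(((let y = 6 in 9) < (if true then 7 else 6)) && false)) (\z.0))
step 1: [beta@root] (((let y = 6 in 9) < (if true then 7 else 6)) && false)
step 2: [let@0.0] ((9 < (if true then 7 else 6)) && false)
step 3: [if@0.1] ((9 < 7) && false)
step 4: [delta@0] (false && false)
step 5: [delta@root] false

Answer: false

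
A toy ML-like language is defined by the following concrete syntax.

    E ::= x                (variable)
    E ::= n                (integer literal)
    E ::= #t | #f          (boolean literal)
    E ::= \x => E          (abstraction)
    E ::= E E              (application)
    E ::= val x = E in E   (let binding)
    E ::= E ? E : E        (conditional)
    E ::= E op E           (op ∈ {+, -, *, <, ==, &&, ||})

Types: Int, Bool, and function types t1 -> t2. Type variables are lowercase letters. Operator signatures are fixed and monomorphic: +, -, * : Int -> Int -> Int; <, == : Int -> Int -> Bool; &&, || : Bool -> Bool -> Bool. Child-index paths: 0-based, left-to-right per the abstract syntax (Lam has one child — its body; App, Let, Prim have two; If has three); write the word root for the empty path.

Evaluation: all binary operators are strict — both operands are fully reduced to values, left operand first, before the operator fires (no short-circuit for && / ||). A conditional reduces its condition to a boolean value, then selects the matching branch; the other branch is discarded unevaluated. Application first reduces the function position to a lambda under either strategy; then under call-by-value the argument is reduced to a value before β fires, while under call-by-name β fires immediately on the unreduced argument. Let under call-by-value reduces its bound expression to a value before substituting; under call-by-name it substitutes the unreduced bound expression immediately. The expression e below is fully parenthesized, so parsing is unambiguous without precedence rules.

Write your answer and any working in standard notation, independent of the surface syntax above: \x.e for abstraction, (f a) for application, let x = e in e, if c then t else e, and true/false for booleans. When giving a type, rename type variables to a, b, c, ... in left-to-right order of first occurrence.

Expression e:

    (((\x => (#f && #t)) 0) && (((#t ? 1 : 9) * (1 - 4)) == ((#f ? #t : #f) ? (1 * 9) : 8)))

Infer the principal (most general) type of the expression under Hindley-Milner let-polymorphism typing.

Trace:
  unify Bool ~ Bool
  unify Bool ~ Bool
\x._ : a -> Bool
  unify a -> Bool ~ Int -> b
  unify a ~ Int
  unify Bool ~ b
_ _ : Bool
  unify Bool ~ Bool
  unify Bool ~ Bool
  unify Int ~ Int
  unify Int ~ Int
  unify Int ~ Int
  unify Int ~ Int
  unify Int ~ Int
  unify Int ~ Int
  unify Bool ~ Bool
  unify Bool ~ Bool
  unify Bool ~ Bool
  unify Int ~ Int
  unify Int ~ Int
  unify Int ~ Int
  unify Int ~ Int
  unify Bool ~ Bool

Answer: Bool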